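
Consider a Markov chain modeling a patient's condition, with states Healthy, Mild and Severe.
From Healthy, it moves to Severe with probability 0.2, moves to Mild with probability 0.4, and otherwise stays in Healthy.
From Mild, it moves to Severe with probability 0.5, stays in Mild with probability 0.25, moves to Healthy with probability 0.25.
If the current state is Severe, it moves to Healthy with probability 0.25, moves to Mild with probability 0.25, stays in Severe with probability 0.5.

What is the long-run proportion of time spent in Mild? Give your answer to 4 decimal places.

0.2941

Let the stationary distribution be π with π = πP and π_1 + π_2 + π_3 = 1.
π_1 = 0.4·π_1 + 0.25·π_2 + 0.25·π_3
π_2 = 0.4·π_1 + 0.25·π_2 + 0.25·π_3
Solving with the normalization constraint gives π = (0.2941, 0.2941, 0.4118).
So the stationary probability of Mild is 0.2941.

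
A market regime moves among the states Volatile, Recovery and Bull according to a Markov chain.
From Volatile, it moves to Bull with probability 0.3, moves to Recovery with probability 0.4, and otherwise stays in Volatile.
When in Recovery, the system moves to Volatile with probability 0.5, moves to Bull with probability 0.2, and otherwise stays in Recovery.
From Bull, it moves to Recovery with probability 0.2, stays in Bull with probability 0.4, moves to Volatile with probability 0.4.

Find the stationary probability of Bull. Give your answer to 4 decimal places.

0.2990

Let the stationary distribution be π with π = πP and π_1 + π_2 + π_3 = 1.
π_1 = 0.3·π_1 + 0.5·π_2 + 0.4·π_3
π_2 = 0.4·π_1 + 0.3·π_2 + 0.2·π_3
Solving with the normalization constraint gives π = (0.3918, 0.3093, 0.2990).
So the stationary probability of Bull is 0.2990.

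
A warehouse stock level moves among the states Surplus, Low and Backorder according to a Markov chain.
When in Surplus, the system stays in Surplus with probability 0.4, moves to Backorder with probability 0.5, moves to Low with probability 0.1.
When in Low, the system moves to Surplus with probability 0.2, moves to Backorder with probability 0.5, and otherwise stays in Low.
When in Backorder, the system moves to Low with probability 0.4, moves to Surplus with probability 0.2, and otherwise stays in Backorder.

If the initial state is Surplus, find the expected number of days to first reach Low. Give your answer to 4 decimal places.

4.2308

Let t(s) be the expected number of days to first reach Low from state s, with t(Low) = 0. Conditioning on the first day:
t(Surplus) = 1 + 0.4·t(Surplus) + 0.5·t(Backorder)
t(Backorder) = 1 + 0.2·t(Surplus) + 0.4·t(Backorder)
Solving: t(Surplus) = 4.2308, t(Backorder) = 3.0769.
Expected days from Surplus to Low: 4.2308.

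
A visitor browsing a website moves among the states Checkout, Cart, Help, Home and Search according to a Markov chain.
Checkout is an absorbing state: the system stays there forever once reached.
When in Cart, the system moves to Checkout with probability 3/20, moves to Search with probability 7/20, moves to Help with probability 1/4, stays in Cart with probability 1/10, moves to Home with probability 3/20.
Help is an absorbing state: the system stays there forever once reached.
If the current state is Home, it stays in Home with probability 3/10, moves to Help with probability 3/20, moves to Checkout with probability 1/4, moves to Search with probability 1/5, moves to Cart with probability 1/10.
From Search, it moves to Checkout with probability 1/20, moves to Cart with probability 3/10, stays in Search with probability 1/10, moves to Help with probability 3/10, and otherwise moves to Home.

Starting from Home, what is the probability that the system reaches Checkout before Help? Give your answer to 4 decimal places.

Let h(s) be the probability of absorption at Checkout starting from transient state s. Then h(Checkout) = 1 and h(Help) = 0. By first-step analysis:
h(Cart) = 0.15·1 + 0.1·h(Cart) + 0.25·0 + 0.15·h(Home) + 0.35·h(Search)
h(Home) = 0.25·1 + 0.1·h(Cart) + 0.15·0 + 0.3·h(Home) + 0.2·h(Search)
h(Search) = 0.05·1 + 0.3·h(Cart) + 0.3·0 + 0.25·h(Home) + 0.1·h(Search)
Solving: h(Cart) = 0.3748, h(Home) = 0.5021, h(Search) = 0.3200.
Starting from Home, the probability is 0.5021.

0.5021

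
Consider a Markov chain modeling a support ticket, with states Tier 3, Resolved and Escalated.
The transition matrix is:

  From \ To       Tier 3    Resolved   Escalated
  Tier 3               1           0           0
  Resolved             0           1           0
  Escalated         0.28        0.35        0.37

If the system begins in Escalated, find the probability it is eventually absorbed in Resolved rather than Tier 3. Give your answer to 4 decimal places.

0.5556

Let h(s) be the probability of absorption at Resolved starting from transient state s. Then h(Resolved) = 1 and h(Tier 3) = 0. By first-step analysis:
h(Escalated) = 0.28·0 + 0.35·1 + 0.37·h(Escalated)
Solving: h(Escalated) = 0.5556.
Starting from Escalated, the probability is 0.5556.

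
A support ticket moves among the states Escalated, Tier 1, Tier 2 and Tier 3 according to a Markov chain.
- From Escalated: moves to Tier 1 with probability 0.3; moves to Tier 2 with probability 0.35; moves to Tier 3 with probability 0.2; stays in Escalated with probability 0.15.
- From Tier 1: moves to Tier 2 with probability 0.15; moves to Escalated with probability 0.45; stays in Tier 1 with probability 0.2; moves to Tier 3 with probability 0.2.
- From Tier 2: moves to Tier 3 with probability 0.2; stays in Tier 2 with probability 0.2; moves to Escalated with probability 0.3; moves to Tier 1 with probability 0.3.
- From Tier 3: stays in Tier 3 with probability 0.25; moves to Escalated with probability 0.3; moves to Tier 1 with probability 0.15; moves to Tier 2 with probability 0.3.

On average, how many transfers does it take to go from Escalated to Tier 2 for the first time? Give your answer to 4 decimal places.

3.4403

Let t(s) be the expected number of transfers to first reach Tier 2 from state s, with t(Tier 2) = 0. Conditioning on the first transfer:
t(Escalated) = 1 + 0.15·t(Escalated) + 0.3·t(Tier 1) + 0.2·t(Tier 3)
t(Tier 1) = 1 + 0.45·t(Escalated) + 0.2·t(Tier 1) + 0.2·t(Tier 3)
t(Tier 3) = 1 + 0.3·t(Escalated) + 0.15·t(Tier 1) + 0.25·t(Tier 3)
Solving: t(Escalated) = 3.4403, t(Tier 1) = 4.0658, t(Tier 3) = 3.5226.
Expected transfers from Escalated to Tier 2: 3.4403.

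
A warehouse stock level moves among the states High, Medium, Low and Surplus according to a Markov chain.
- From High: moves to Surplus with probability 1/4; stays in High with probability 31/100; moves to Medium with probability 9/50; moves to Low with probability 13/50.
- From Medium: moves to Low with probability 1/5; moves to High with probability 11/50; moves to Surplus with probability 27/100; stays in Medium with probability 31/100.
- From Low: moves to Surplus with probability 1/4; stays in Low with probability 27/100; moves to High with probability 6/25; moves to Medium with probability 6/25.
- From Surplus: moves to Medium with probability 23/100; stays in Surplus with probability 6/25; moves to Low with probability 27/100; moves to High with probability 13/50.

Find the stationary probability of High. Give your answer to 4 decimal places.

Let the stationary distribution be π with π = πP and π_1 + π_2 + π_3 + π_4 = 1.
π_1 = 0.31·π_1 + 0.22·π_2 + 0.24·π_3 + 0.26·π_4
π_2 = 0.18·π_1 + 0.31·π_2 + 0.24·π_3 + 0.23·π_4
π_3 = 0.26·π_1 + 0.2·π_2 + 0.27·π_3 + 0.27·π_4
Solving with the normalization constraint gives π = (0.2584, 0.2387, 0.2507, 0.2523).
So the stationary probability of High is 0.2584.

0.2584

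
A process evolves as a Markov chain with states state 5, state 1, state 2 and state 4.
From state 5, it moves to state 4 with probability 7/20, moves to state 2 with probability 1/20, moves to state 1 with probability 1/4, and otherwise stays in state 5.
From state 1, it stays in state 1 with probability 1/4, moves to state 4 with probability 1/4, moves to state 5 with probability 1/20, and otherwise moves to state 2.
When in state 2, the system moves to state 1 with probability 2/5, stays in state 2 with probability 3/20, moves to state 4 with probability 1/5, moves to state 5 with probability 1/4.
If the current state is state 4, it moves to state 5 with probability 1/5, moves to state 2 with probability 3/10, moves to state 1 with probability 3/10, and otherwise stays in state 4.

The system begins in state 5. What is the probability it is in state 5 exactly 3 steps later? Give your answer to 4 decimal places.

0.2035

Propagate the distribution vector 3 steps from state 5.
After 0 steps: (1.0000, 0.0000, 0.0000, 0.0000)
After 1 step: (0.3500, 0.2500, 0.0500, 0.3500)
After 2 steps: (0.2175, 0.2750, 0.2425, 0.2650)
After 3 steps: (0.2035, 0.2996, 0.2505, 0.2464)
P(in state 5 after 3 steps) = 0.2035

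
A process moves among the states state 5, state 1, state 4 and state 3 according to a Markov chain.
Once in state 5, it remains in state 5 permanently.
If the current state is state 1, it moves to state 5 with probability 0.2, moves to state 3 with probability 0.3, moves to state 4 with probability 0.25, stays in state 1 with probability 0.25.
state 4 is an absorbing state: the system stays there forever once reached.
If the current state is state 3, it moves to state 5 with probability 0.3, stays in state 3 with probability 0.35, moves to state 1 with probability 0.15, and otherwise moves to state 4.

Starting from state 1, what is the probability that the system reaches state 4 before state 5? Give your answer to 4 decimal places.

Let h(s) be the probability of absorption at state 4 starting from transient state s. Then h(state 4) = 1 and h(state 5) = 0. By first-step analysis:
h(state 1) = 0.2·0 + 0.25·h(state 1) + 0.25·1 + 0.3·h(state 3)
h(state 3) = 0.3·0 + 0.15·h(state 1) + 0.2·1 + 0.35·h(state 3)
Solving: h(state 1) = 0.5028, h(state 3) = 0.4237.
Starting from state 1, the probability is 0.5028.

0.5028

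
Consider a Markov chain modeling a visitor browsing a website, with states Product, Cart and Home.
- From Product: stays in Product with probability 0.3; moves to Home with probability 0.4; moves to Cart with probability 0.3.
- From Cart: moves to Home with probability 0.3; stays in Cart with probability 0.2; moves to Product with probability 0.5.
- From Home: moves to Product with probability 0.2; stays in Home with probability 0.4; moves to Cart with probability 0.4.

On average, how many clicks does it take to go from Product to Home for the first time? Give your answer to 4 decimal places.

Let t(s) be the expected number of clicks to first reach Home from state s, with t(Home) = 0. Conditioning on the first click:
t(Product) = 1 + 0.3·t(Product) + 0.3·t(Cart)
t(Cart) = 1 + 0.5·t(Product) + 0.2·t(Cart)
Solving: t(Product) = 2.6829, t(Cart) = 2.9268.
Expected clicks from Product to Home: 2.6829.

2.6829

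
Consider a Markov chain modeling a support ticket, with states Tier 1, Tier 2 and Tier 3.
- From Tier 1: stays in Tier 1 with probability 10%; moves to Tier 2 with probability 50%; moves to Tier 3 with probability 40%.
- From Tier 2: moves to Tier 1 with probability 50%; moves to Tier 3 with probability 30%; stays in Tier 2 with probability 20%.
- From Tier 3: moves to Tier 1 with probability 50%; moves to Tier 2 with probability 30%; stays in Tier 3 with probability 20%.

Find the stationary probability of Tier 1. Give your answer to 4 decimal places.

0.3571

Let the stationary distribution be π with π = πP and π_1 + π_2 + π_3 = 1.
π_1 = 0.1·π_1 + 0.5·π_2 + 0.5·π_3
π_2 = 0.5·π_1 + 0.2·π_2 + 0.3·π_3
Solving with the normalization constraint gives π = (0.3571, 0.3377, 0.3052).
So the stationary probability of Tier 1 is 0.3571.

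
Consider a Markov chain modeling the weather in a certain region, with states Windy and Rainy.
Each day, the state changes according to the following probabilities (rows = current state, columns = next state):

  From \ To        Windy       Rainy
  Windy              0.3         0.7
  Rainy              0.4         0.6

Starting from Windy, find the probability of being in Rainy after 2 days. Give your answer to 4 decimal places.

0.6300

Sum over the intermediate state after 1 day:
P = P(Windy→Windy)·P(Windy→Rainy) + P(Windy→Rainy)·P(Rainy→Rainy)
  = 0.3×0.7 + 0.7×0.6
  = 0.2100 + 0.4200 = 0.6300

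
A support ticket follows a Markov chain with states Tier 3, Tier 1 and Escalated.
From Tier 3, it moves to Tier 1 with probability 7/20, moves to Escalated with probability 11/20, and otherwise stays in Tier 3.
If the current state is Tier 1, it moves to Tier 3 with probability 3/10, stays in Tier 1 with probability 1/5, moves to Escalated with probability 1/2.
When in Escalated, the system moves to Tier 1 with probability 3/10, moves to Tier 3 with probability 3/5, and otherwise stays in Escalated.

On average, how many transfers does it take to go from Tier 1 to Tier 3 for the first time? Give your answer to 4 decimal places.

2.4561

Let t(s) be the expected number of transfers to first reach Tier 3 from state s, with t(Tier 3) = 0. Conditioning on the first transfer:
t(Tier 1) = 1 + 0.2·t(Tier 1) + 0.5·t(Escalated)
t(Escalated) = 1 + 0.3·t(Tier 1) + 0.1·t(Escalated)
Solving: t(Tier 1) = 2.4561, t(Escalated) = 1.9298.
Expected transfers from Tier 1 to Tier 3: 2.4561.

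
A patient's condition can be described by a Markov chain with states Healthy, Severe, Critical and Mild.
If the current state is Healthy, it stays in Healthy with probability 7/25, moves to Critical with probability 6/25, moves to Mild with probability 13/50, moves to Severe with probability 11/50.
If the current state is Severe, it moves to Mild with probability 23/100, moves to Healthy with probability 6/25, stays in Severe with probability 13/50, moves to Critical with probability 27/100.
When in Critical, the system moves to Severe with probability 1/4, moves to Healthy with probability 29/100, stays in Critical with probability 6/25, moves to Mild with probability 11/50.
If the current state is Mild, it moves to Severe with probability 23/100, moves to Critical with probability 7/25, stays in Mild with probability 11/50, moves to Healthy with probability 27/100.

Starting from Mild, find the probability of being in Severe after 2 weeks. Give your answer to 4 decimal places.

Propagate the distribution vector 2 weeks from Mild.
After 0 weeks: (0.0000, 0.0000, 0.0000, 1.0000)
After 1 week: (0.2700, 0.2300, 0.2800, 0.2200)
After 2 weeks: (0.2714, 0.2398, 0.2557, 0.2331)
P(in Severe after 2 weeks) = 0.2398

0.2398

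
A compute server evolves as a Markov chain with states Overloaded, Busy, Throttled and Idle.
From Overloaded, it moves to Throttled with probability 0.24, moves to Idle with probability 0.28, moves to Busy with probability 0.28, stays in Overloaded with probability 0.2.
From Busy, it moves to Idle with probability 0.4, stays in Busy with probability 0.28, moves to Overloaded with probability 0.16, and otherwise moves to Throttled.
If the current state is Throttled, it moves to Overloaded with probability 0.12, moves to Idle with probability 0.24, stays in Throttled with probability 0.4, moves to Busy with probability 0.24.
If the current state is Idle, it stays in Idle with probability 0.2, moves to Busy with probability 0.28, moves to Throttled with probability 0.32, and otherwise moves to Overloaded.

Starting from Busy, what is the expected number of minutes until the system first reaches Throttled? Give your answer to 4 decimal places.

Let t(s) be the expected number of minutes to first reach Throttled from state s, with t(Throttled) = 0. Conditioning on the first minute:
t(Overloaded) = 1 + 0.2·t(Overloaded) + 0.28·t(Busy) + 0.28·t(Idle)
t(Busy) = 1 + 0.16·t(Overloaded) + 0.28·t(Busy) + 0.4·t(Idle)
t(Idle) = 1 + 0.2·t(Overloaded) + 0.28·t(Busy) + 0.2·t(Idle)
Solving: t(Overloaded) = 4.1523, t(Busy) = 4.4476, t(Idle) = 3.8447.
Expected minutes from Busy to Throttled: 4.4476.

4.4476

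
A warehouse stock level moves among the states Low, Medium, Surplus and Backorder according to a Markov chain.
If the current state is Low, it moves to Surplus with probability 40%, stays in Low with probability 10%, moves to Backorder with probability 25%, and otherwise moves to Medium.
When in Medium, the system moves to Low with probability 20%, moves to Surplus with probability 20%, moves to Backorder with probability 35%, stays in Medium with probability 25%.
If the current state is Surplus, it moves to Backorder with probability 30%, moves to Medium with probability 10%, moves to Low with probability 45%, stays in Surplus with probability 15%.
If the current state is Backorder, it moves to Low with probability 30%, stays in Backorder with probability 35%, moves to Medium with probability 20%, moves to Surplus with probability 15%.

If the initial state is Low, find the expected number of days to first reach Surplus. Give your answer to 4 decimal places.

Let t(s) be the expected number of days to first reach Surplus from state s, with t(Surplus) = 0. Conditioning on the first day:
t(Low) = 1 + 0.1·t(Low) + 0.25·t(Medium) + 0.25·t(Backorder)
t(Medium) = 1 + 0.2·t(Low) + 0.25·t(Medium) + 0.35·t(Backorder)
t(Backorder) = 1 + 0.3·t(Low) + 0.2·t(Medium) + 0.35·t(Backorder)
Solving: t(Low) = 3.6092, t(Medium) = 4.4267, t(Backorder) = 4.5663.
Expected days from Low to Surplus: 3.6092.

3.6092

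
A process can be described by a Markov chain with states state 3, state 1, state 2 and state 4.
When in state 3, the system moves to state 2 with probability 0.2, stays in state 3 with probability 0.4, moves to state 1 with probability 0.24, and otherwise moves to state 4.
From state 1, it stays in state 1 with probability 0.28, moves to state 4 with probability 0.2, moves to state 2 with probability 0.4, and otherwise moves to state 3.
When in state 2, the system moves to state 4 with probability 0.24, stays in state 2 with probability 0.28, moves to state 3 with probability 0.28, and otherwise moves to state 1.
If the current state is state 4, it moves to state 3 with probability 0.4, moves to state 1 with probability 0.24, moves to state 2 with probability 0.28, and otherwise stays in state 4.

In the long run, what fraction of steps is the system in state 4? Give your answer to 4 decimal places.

Let the stationary distribution be π with π = πP and π_1 + π_2 + π_3 + π_4 = 1.
π_1 = 0.4·π_1 + 0.12·π_2 + 0.28·π_3 + 0.4·π_4
π_2 = 0.24·π_1 + 0.28·π_2 + 0.2·π_3 + 0.24·π_4
π_3 = 0.2·π_1 + 0.4·π_2 + 0.28·π_3 + 0.28·π_4
Solving with the normalization constraint gives π = (0.2992, 0.2381, 0.2846, 0.1781).
So the stationary probability of state 4 is 0.1781.

0.1781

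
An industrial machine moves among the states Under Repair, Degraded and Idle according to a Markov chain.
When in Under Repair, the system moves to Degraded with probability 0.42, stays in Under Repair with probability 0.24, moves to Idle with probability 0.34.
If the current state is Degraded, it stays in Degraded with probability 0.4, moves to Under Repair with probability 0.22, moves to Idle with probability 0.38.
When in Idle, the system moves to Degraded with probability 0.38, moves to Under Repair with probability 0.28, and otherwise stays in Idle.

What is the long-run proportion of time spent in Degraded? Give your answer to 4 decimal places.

0.3978

Let the stationary distribution be π with π = πP and π_1 + π_2 + π_3 = 1.
π_1 = 0.24·π_1 + 0.22·π_2 + 0.28·π_3
π_2 = 0.42·π_1 + 0.4·π_2 + 0.38·π_3
Solving with the normalization constraint gives π = (0.2463, 0.3978, 0.3559).
So the stationary probability of Degraded is 0.3978.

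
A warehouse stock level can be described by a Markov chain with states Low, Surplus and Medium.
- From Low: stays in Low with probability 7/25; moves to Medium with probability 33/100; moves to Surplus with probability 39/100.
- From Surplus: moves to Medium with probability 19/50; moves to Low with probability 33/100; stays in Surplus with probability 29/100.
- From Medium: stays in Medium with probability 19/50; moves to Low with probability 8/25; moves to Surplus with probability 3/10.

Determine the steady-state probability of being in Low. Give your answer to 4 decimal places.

Let the stationary distribution be π with π = πP and π_1 + π_2 + π_3 = 1.
π_1 = 0.28·π_1 + 0.33·π_2 + 0.32·π_3
π_2 = 0.39·π_1 + 0.29·π_2 + 0.3·π_3
Solving with the normalization constraint gives π = (0.3108, 0.3247, 0.3645).
So the stationary probability of Low is 0.3108.

0.3108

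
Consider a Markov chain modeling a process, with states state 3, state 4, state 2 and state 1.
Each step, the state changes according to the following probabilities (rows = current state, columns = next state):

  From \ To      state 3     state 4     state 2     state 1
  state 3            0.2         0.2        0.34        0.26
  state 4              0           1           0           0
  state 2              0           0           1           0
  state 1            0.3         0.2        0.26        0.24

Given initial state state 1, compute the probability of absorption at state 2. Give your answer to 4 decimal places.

0.5849

Let h(s) be the probability of absorption at state 2 starting from transient state s. Then h(state 2) = 1 and h(state 4) = 0. By first-step analysis:
h(state 3) = 0.2·h(state 3) + 0.2·0 + 0.34·1 + 0.26·h(state 1)
h(state 1) = 0.3·h(state 3) + 0.2·0 + 0.26·1 + 0.24·h(state 1)
Solving: h(state 3) = 0.6151, h(state 1) = 0.5849.
Starting from state 1, the probability is 0.5849.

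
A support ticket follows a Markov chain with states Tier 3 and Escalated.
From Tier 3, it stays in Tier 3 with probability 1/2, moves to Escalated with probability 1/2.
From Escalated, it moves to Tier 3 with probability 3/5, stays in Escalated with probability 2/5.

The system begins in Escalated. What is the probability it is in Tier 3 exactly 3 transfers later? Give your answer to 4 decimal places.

Propagate the distribution vector 3 transfers from Escalated.
After 0 transfers: (0.0000, 1.0000)
After 1 transfer: (0.6000, 0.4000)
After 2 transfers: (0.5400, 0.4600)
After 3 transfers: (0.5460, 0.4540)
P(in Tier 3 after 3 transfers) = 0.5460

0.5460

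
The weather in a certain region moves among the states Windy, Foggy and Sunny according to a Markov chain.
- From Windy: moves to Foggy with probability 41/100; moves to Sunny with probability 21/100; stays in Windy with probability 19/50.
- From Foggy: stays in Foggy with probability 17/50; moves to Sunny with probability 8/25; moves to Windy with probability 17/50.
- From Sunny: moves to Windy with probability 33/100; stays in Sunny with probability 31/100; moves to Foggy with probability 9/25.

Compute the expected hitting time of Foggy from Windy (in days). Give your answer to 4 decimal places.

Let t(s) be the expected number of days to first reach Foggy from state s, with t(Foggy) = 0. Conditioning on the first day:
t(Windy) = 1 + 0.38·t(Windy) + 0.21·t(Sunny)
t(Sunny) = 1 + 0.33·t(Windy) + 0.31·t(Sunny)
Solving: t(Windy) = 2.5105, t(Sunny) = 2.6499.
Expected days from Windy to Foggy: 2.5105.

2.5105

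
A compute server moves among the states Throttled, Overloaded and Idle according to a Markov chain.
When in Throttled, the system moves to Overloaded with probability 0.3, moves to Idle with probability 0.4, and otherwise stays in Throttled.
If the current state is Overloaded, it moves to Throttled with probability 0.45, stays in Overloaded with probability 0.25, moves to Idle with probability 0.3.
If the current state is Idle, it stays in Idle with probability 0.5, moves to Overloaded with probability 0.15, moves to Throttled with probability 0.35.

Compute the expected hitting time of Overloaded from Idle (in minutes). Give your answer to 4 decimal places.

Let t(s) be the expected number of minutes to first reach Overloaded from state s, with t(Overloaded) = 0. Conditioning on the first minute:
t(Throttled) = 1 + 0.3·t(Throttled) + 0.4·t(Idle)
t(Idle) = 1 + 0.35·t(Throttled) + 0.5·t(Idle)
Solving: t(Throttled) = 4.2857, t(Idle) = 5.0000.
Expected minutes from Idle to Overloaded: 5.0000.

5.0000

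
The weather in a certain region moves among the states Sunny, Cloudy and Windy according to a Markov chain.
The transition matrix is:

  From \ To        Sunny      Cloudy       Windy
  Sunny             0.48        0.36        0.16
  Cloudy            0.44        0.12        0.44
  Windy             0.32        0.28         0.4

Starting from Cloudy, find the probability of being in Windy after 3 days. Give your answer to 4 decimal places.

0.3147

Propagate the distribution vector 3 days from Cloudy.
After 0 days: (0.0000, 1.0000, 0.0000)
After 1 day: (0.4400, 0.1200, 0.4400)
After 2 days: (0.4048, 0.2960, 0.2992)
After 3 days: (0.4203, 0.2650, 0.3147)
P(in Windy after 3 days) = 0.3147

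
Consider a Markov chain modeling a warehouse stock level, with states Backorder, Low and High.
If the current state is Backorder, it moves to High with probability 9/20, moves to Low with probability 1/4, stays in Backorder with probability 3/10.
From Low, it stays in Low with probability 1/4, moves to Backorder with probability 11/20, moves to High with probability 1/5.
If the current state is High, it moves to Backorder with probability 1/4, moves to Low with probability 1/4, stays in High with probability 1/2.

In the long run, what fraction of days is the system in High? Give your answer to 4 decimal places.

Let the stationary distribution be π with π = πP and π_1 + π_2 + π_3 = 1.
π_1 = 0.3·π_1 + 0.55·π_2 + 0.25·π_3
π_2 = 0.25·π_1 + 0.25·π_2 + 0.25·π_3
Solving with the normalization constraint gives π = (0.3421, 0.2500, 0.4079).
So the stationary probability of High is 0.4079.

0.4079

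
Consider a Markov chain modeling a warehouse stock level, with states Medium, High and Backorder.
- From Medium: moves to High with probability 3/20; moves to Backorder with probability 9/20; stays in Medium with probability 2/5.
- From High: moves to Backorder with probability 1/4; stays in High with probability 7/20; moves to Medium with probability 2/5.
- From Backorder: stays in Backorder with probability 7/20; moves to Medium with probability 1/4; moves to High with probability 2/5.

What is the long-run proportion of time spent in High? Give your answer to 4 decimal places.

0.2984

Let the stationary distribution be π with π = πP and π_1 + π_2 + π_3 = 1.
π_1 = 0.4·π_1 + 0.4·π_2 + 0.25·π_3
π_2 = 0.15·π_1 + 0.35·π_2 + 0.4·π_3
Solving with the normalization constraint gives π = (0.3468, 0.2984, 0.3548).
So the stationary probability of High is 0.2984.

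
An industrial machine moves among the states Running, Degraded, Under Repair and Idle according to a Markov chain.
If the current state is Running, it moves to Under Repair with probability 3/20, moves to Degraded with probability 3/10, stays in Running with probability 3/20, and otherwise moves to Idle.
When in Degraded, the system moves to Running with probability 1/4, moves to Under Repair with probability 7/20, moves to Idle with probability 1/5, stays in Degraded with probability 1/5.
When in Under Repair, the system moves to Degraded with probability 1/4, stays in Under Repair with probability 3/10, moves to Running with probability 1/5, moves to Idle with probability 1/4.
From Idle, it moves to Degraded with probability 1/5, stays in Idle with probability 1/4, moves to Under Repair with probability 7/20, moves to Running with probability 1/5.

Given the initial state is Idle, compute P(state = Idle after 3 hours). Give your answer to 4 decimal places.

Propagate the distribution vector 3 hours from Idle.
After 0 hours: (0.0000, 0.0000, 0.0000, 1.0000)
After 1 hour: (0.2000, 0.2000, 0.3500, 0.2500)
After 2 hours: (0.2000, 0.2375, 0.2925, 0.2700)
After 3 hours: (0.2019, 0.2346, 0.2954, 0.2681)
P(in Idle after 3 hours) = 0.2681

0.2681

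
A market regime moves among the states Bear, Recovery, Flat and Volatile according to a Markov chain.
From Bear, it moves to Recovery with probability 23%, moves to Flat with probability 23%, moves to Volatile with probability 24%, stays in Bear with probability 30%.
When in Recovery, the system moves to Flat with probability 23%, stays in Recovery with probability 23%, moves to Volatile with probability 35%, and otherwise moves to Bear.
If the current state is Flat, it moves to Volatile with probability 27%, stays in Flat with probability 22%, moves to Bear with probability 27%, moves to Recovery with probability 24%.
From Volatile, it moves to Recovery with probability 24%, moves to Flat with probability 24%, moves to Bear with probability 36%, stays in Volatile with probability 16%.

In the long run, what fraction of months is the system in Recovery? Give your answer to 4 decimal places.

Let the stationary distribution be π with π = πP and π_1 + π_2 + π_3 + π_4 = 1.
π_1 = 0.3·π_1 + 0.19·π_2 + 0.27·π_3 + 0.36·π_4
π_2 = 0.23·π_1 + 0.23·π_2 + 0.24·π_3 + 0.24·π_4
π_3 = 0.23·π_1 + 0.23·π_2 + 0.22·π_3 + 0.24·π_4
Solving with the normalization constraint gives π = (0.2824, 0.2348, 0.2302, 0.2525).
So the stationary probability of Recovery is 0.2348.

0.2348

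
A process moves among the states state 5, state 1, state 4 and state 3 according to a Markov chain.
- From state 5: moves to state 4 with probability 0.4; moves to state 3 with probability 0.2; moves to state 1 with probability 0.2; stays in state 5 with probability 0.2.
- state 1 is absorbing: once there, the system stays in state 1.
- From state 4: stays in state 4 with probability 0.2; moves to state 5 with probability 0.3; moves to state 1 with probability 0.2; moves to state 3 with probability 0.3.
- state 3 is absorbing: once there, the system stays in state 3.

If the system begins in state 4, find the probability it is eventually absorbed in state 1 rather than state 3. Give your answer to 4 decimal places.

Let h(s) be the probability of absorption at state 1 starting from transient state s. Then h(state 1) = 1 and h(state 3) = 0. By first-step analysis:
h(state 5) = 0.2·h(state 5) + 0.2·1 + 0.4·h(state 4) + 0.2·0
h(state 4) = 0.3·h(state 5) + 0.2·1 + 0.2·h(state 4) + 0.3·0
Solving: h(state 5) = 0.4615, h(state 4) = 0.4231.
Starting from state 4, the probability is 0.4231.

0.4231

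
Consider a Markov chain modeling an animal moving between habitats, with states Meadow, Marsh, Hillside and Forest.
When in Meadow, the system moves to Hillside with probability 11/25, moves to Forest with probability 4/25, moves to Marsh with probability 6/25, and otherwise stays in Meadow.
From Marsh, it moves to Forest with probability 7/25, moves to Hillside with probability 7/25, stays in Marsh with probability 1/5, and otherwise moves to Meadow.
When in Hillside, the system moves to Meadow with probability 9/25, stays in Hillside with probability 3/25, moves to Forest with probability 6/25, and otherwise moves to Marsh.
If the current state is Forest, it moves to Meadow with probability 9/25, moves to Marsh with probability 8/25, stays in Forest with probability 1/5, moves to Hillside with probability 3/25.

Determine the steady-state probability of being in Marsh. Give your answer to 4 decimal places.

Let the stationary distribution be π with π = πP and π_1 + π_2 + π_3 + π_4 = 1.
π_1 = 0.16·π_1 + 0.24·π_2 + 0.36·π_3 + 0.36·π_4
π_2 = 0.24·π_1 + 0.2·π_2 + 0.28·π_3 + 0.32·π_4
π_3 = 0.44·π_1 + 0.28·π_2 + 0.12·π_3 + 0.12·π_4
Solving with the normalization constraint gives π = (0.2743, 0.2572, 0.2489, 0.2196).
So the stationary probability of Marsh is 0.2572.

0.2572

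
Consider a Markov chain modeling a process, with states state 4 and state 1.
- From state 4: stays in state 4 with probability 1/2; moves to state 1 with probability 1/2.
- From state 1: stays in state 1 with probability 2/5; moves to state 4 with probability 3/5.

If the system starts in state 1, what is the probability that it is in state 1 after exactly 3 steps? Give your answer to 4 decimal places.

0.4540

Propagate the distribution vector 3 steps from state 1.
After 0 steps: (0.0000, 1.0000)
After 1 step: (0.6000, 0.4000)
After 2 steps: (0.5400, 0.4600)
After 3 steps: (0.5460, 0.4540)
P(in state 1 after 3 steps) = 0.4540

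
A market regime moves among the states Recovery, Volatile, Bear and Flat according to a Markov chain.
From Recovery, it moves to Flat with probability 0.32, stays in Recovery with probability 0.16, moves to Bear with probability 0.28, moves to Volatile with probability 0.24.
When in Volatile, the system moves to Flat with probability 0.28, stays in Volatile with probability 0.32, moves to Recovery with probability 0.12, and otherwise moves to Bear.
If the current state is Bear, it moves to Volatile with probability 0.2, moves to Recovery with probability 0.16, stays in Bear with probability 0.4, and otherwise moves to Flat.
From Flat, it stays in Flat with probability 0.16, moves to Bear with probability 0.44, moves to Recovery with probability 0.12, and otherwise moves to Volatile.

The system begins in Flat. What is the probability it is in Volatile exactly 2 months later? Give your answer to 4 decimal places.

Propagate the distribution vector 2 months from Flat.
After 0 months: (0.0000, 0.0000, 0.0000, 1.0000)
After 1 month: (0.1200, 0.2800, 0.4400, 0.1600)
After 2 months: (0.1424, 0.2512, 0.3584, 0.2480)
P(in Volatile after 2 months) = 0.2512

0.2512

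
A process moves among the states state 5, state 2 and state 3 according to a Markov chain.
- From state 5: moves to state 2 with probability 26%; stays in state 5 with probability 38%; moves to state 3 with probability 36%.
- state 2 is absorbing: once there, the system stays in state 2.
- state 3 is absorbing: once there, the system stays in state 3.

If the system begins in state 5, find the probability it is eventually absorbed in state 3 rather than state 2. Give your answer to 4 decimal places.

Let h(s) be the probability of absorption at state 3 starting from transient state s. Then h(state 3) = 1 and h(state 2) = 0. By first-step analysis:
h(state 5) = 0.38·h(state 5) + 0.26·0 + 0.36·1
Solving: h(state 5) = 0.5806.
Starting from state 5, the probability is 0.5806.

0.5806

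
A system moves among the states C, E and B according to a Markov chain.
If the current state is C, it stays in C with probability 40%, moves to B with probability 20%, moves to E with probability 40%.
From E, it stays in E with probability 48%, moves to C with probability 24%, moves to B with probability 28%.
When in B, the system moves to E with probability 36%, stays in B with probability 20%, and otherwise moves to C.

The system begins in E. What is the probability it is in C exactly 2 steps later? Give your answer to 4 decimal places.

Sum over the intermediate state after 1 step:
P = P(E→C)·P(C→C) + P(E→E)·P(E→C) + P(E→B)·P(B→C)
  = 0.24×0.4 + 0.48×0.24 + 0.28×0.44
  = 0.0960 + 0.1152 + 0.1232 = 0.3344

0.3344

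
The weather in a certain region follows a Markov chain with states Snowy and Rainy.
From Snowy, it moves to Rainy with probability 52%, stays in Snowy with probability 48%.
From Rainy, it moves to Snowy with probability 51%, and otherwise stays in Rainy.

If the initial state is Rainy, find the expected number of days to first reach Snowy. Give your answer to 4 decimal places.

Let t(s) be the expected number of days to first reach Snowy from state s, with t(Snowy) = 0. Conditioning on the first day:
t(Rainy) = 1 + 0.49·t(Rainy)
Solving: t(Rainy) = 1.9608.
Expected days from Rainy to Snowy: 1.9608.

1.9608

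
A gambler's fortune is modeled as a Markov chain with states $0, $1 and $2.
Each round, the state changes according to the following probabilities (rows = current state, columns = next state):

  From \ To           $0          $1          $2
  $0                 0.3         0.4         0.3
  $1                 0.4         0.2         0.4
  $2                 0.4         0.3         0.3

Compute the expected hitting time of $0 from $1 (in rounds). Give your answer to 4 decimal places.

2.5000

Let t(s) be the expected number of rounds to first reach $0 from state s, with t($0) = 0. Conditioning on the first round:
t($1) = 1 + 0.2·t($1) + 0.4·t($2)
t($2) = 1 + 0.3·t($1) + 0.3·t($2)
Solving: t($1) = 2.5000, t($2) = 2.5000.
Expected rounds from $1 to $0: 2.5000.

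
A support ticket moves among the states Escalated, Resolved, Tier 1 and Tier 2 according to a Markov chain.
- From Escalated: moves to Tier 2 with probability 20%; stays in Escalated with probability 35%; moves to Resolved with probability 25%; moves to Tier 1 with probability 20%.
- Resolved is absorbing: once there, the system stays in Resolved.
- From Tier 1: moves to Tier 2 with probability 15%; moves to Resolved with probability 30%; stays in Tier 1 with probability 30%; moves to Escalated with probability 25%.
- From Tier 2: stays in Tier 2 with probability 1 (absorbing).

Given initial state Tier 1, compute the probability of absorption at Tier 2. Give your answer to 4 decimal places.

Let h(s) be the probability of absorption at Tier 2 starting from transient state s. Then h(Tier 2) = 1 and h(Resolved) = 0. By first-step analysis:
h(Escalated) = 0.35·h(Escalated) + 0.25·0 + 0.2·h(Tier 1) + 0.2·1
h(Tier 1) = 0.25·h(Escalated) + 0.3·0 + 0.3·h(Tier 1) + 0.15·1
Solving: h(Escalated) = 0.4198, h(Tier 1) = 0.3642.
Starting from Tier 1, the probability is 0.3642.

0.3642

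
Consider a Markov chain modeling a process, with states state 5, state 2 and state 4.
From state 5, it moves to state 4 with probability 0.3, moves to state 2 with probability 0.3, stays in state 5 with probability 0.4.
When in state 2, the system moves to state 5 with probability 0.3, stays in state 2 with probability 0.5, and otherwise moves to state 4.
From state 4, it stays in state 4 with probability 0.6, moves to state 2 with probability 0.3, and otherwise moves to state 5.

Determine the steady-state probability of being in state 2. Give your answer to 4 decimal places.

Let the stationary distribution be π with π = πP and π_1 + π_2 + π_3 = 1.
π_1 = 0.4·π_1 + 0.3·π_2 + 0.1·π_3
π_2 = 0.3·π_1 + 0.5·π_2 + 0.3·π_3
Solving with the normalization constraint gives π = (0.2500, 0.3750, 0.3750).
So the stationary probability of state 2 is 0.3750.

0.3750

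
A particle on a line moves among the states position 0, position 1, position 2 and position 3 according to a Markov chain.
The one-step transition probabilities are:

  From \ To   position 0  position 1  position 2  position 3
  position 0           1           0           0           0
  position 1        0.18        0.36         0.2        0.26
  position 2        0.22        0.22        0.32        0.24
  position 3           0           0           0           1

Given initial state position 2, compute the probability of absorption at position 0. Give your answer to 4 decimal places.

Let h(s) be the probability of absorption at position 0 starting from transient state s. Then h(position 0) = 1 and h(position 3) = 0. By first-step analysis:
h(position 1) = 0.18·1 + 0.36·h(position 1) + 0.2·h(position 2) + 0.26·0
h(position 2) = 0.22·1 + 0.22·h(position 1) + 0.32·h(position 2) + 0.24·0
Solving: h(position 1) = 0.4254, h(position 2) = 0.4611.
Starting from position 2, the probability is 0.4611.

0.4611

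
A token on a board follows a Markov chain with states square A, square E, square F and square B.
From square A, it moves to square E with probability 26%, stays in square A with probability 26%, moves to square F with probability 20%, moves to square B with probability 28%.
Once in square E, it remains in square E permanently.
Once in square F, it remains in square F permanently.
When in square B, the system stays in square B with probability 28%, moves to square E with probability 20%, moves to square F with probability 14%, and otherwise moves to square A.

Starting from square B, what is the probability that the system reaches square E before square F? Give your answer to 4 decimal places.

Let h(s) be the probability of absorption at square E starting from transient state s. Then h(square E) = 1 and h(square F) = 0. By first-step analysis:
h(square A) = 0.26·h(square A) + 0.26·1 + 0.2·0 + 0.28·h(square B)
h(square B) = 0.38·h(square A) + 0.2·1 + 0.14·0 + 0.28·h(square B)
Solving: h(square A) = 0.5704, h(square B) = 0.5788.
Starting from square B, the probability is 0.5788.

0.5788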